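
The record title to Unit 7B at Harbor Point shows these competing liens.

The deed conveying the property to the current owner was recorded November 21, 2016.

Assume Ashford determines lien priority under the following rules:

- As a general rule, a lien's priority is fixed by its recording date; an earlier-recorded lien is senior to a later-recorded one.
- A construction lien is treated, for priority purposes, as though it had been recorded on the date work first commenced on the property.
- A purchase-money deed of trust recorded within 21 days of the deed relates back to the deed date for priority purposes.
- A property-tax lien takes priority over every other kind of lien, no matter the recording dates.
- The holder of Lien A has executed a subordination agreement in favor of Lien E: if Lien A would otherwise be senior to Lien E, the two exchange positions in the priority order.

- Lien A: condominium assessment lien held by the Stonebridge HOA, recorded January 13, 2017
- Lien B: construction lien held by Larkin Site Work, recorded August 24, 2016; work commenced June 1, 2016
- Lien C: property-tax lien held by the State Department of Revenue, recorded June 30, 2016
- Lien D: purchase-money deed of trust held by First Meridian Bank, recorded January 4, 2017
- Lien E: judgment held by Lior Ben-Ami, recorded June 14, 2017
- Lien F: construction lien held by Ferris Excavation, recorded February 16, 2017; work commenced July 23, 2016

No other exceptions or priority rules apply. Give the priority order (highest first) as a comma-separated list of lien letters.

First, effective dates: B is treated as recorded June 1, 2016, the work-commencement date; D missed the 21-day window (44 days after the deed), so its recording date stands; F relates back to July 23, 2016 (work commenced).
As a property-tax lien, C is senior to every other lien.
Ordering the rest by effective date: B (June 1, 2016), F (July 23, 2016), D (January 4, 2017), A (January 13, 2017), E (June 14, 2017).
The subordination applies — A was senior to E — so A and E swap.

C, B, F, D, E, A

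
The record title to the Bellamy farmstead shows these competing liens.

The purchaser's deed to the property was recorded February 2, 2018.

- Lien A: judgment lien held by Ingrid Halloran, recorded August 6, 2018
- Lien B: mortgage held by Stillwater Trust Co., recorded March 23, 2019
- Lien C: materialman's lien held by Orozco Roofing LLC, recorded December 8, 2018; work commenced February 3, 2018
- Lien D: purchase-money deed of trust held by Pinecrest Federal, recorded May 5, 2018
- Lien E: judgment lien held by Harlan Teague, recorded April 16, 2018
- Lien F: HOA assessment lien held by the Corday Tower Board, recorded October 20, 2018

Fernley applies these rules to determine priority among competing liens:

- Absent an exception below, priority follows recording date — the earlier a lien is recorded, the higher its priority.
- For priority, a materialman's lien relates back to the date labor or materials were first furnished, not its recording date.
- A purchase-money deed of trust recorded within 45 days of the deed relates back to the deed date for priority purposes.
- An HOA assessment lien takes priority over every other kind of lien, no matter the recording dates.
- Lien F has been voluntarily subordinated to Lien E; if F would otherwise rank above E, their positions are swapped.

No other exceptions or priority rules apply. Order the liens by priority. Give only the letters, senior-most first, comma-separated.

E, C, F, D, A, B

Effective dates: C's effective date is February 3, 2018, when work began; D was recorded 92 days after the deed, outside the 45-day window, so it keeps its recording date.
F is an HOA assessment lien, so it outranks all other liens regardless of date.
The other liens, earliest effective date first: C (February 3, 2018), E (April 16, 2018), D (May 5, 2018), A (August 6, 2018), B (March 23, 2019).
The subordination applies — F was senior to E — so F and E swap.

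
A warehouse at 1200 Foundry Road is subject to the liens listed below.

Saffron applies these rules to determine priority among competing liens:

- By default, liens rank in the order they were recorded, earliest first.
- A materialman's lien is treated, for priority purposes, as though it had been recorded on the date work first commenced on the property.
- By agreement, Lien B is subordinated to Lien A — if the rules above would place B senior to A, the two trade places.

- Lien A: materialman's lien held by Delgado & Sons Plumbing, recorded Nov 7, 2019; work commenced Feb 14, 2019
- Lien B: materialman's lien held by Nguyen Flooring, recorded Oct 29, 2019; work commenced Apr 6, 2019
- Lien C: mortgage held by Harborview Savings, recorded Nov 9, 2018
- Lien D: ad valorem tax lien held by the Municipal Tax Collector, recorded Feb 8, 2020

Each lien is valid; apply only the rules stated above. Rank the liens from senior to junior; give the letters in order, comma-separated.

Adjusting effective dates: A relates back to Feb 14, 2019 (work commenced); B's effective date is Apr 6, 2019, when work began.
Sorted by effective date: C (Nov 9, 2018), A (Feb 14, 2019), B (Apr 6, 2019), D (Feb 8, 2020).
B is already junior to A, so the subordination agreement changes nothing.

C, A, B, D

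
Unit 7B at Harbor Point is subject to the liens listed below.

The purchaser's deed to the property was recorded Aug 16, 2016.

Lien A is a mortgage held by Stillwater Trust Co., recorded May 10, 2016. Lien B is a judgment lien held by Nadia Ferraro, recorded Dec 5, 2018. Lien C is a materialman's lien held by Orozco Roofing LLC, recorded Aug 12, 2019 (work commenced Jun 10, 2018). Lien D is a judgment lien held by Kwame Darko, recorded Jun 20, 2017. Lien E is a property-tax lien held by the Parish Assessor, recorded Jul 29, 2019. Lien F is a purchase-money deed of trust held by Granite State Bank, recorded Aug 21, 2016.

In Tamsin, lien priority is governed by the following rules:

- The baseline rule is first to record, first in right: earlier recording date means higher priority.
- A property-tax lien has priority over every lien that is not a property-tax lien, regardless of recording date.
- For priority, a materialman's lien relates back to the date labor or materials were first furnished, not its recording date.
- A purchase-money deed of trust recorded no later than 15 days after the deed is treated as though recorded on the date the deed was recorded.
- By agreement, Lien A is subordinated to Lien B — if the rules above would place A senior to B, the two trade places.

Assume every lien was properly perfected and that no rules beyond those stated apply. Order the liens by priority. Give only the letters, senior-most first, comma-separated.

E, B, F, D, C, A

Adjusting effective dates: C relates back to Jun 10, 2018 (work commenced); F was recorded within the 15-day window, so its effective date is the deed date Aug 16, 2016.
E, as a property-tax lien, has superpriority and ranks first.
Ordering the rest by effective date: A (May 10, 2016), F (Aug 16, 2016), D (Jun 20, 2017), C (Jun 10, 2018), B (Dec 5, 2018).
Because A would otherwise rank above B, the subordination swaps them.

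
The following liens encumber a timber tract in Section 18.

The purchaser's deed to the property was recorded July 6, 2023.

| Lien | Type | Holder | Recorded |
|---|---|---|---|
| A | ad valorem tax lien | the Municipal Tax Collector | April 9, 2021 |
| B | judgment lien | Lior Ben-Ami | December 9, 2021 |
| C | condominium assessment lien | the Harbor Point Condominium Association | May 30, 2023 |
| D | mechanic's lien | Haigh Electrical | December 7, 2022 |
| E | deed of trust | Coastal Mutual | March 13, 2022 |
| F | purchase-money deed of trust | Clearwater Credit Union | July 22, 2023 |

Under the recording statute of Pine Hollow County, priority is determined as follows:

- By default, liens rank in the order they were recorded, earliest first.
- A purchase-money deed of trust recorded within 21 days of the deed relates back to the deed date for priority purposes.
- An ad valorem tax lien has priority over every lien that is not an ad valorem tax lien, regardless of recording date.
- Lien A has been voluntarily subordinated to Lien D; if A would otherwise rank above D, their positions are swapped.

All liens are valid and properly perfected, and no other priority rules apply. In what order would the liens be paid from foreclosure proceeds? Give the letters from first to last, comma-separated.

Adjusting effective dates: F's effective date is the deed date, July 6, 2023.
A, as an ad valorem tax lien, has superpriority and ranks first.
Among the remaining liens, by effective date: B (December 9, 2021), E (March 13, 2022), D (December 7, 2022), C (May 30, 2023), F (July 6, 2023).
A would otherwise be senior to D, so under the subordination agreement A and D exchange positions.

D, B, E, A, C, F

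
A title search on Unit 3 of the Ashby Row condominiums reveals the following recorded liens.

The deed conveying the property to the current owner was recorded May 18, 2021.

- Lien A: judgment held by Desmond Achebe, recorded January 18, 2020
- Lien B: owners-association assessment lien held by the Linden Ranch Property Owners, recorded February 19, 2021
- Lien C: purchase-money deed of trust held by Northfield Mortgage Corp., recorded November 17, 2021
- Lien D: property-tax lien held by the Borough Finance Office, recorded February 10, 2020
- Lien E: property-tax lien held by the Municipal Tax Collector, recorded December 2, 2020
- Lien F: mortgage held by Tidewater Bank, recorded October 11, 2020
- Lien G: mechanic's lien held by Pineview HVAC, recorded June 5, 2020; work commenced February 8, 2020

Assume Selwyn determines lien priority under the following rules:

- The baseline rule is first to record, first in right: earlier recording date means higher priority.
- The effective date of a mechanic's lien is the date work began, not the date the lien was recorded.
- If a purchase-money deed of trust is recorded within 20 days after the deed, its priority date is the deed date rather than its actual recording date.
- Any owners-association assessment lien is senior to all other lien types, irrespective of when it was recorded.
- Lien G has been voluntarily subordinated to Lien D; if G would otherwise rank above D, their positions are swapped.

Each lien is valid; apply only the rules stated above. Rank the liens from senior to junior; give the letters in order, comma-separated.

B, A, D, G, F, E, C

Effective dates: C was recorded 183 days after the deed, outside the 20-day window, so it keeps its recording date; G's effective date is February 8, 2020, when work began.
As an owners-association assessment lien, B is senior to every other lien.
Among the remaining liens, by effective date: A (January 18, 2020), G (February 8, 2020), D (February 10, 2020), F (October 11, 2020), E (December 2, 2020), C (November 17, 2021).
G is senior to D before the subordination, so the two trade places.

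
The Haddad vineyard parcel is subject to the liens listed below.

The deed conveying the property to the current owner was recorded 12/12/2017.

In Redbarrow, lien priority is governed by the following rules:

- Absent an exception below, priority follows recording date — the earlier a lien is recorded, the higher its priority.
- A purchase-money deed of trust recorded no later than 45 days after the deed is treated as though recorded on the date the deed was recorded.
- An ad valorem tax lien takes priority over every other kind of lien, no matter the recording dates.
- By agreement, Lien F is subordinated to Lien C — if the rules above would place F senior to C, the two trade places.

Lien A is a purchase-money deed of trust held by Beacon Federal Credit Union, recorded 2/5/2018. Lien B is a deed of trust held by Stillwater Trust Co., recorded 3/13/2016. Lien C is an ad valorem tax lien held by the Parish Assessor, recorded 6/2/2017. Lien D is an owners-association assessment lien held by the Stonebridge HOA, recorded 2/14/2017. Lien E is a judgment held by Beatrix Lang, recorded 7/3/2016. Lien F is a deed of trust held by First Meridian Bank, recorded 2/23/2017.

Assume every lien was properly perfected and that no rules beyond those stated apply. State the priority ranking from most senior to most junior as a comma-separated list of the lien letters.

First, effective dates: A was recorded 55 days after the deed — beyond 45 days — so no relation-back applies.
C is an ad valorem tax lien and takes priority over every other lien.
The other liens, earliest effective date first: B (3/13/2016), E (7/3/2016), D (2/14/2017), F (2/23/2017), A (2/5/2018).
F already ranks below C; the subordination has no effect.

C, B, E, D, F, A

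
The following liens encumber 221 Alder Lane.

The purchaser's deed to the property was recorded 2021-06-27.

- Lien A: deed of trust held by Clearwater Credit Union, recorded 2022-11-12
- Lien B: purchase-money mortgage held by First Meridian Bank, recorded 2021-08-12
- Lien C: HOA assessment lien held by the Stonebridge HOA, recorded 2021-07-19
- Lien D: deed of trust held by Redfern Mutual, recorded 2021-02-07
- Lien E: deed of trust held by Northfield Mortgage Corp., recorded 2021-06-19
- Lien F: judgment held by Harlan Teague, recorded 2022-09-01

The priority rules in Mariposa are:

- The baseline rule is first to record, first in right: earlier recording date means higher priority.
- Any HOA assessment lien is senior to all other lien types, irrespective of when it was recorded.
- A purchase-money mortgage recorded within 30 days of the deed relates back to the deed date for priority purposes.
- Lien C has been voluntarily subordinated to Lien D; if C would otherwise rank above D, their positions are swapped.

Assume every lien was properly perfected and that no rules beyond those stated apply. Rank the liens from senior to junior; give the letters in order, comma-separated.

D, C, E, B, F, A

Effective dates after the stated exceptions: B missed the 30-day window (46 days after the deed), so its recording date stands.
C is an HOA assessment lien, so it outranks all other liens regardless of date.
Ordering the rest by effective date: D (2021-02-07), E (2021-06-19), B (2021-08-12), F (2022-09-01), A (2022-11-12).
C would otherwise be senior to D, so under the subordination agreement C and D exchange positions.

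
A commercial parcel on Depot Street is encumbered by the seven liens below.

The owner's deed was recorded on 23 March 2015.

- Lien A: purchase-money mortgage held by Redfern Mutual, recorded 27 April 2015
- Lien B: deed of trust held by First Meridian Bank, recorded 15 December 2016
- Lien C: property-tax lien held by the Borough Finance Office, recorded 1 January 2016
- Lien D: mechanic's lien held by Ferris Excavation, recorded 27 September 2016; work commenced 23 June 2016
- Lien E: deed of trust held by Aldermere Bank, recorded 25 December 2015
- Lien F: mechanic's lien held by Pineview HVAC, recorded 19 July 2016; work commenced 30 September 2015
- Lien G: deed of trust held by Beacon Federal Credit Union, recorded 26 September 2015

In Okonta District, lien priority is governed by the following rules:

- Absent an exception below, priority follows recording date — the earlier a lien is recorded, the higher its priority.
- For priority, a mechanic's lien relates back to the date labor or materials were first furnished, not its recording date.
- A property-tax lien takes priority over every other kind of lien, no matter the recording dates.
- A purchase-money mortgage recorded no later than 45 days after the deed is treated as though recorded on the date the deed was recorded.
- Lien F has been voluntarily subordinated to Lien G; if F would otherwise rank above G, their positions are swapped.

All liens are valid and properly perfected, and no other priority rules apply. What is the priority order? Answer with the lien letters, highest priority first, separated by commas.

Adjusting effective dates: A relates back to the deed date 23 March 2015; D's effective date is 23 June 2016, when work began; F relates back to 30 September 2015 (work commenced).
C is a property-tax lien and takes priority over every other lien.
Remaining liens by effective date: A (23 March 2015), G (26 September 2015), F (30 September 2015), E (25 December 2015), D (23 June 2016), B (15 December 2016).
F is already junior to G, so the subordination agreement changes nothing.

C, A, G, F, E, D, B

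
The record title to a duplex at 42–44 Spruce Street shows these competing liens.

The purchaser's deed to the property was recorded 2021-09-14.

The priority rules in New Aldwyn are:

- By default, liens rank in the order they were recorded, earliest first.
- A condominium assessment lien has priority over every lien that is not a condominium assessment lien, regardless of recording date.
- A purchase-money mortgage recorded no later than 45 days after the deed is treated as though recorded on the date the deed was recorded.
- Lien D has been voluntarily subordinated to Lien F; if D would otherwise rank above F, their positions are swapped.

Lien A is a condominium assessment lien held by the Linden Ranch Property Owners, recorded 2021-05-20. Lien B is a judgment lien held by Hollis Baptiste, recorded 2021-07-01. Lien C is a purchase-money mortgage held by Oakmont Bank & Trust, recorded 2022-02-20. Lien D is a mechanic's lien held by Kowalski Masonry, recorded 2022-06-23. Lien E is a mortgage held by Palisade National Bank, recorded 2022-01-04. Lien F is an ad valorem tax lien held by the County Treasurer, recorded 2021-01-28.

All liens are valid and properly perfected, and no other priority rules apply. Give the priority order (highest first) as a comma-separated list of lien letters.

A, F, B, E, C, D

Effective dates: C was recorded 159 days after the deed — beyond 45 days — so no relation-back applies.
A, as a condominium assessment lien, has superpriority and ranks first.
The other liens, earliest effective date first: F (2021-01-28), B (2021-07-01), E (2022-01-04), C (2022-02-20), D (2022-06-23).
D is already junior to F, so the subordination agreement changes nothing.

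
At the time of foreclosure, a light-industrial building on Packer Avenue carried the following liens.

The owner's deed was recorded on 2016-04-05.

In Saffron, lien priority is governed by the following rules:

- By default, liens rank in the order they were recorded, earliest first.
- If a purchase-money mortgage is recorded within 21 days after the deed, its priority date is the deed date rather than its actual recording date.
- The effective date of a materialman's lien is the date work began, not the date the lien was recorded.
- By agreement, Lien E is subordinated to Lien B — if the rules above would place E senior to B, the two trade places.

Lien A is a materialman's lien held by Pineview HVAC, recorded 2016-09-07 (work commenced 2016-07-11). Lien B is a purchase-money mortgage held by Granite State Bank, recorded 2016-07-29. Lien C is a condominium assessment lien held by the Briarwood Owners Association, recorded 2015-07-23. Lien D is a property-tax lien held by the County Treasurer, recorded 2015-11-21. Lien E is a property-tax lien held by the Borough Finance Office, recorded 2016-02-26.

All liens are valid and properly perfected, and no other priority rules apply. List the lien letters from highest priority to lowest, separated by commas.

C, D, B, A, E

First, effective dates: A is treated as recorded 2016-07-11, the work-commencement date; B was recorded 115 days after the deed — beyond 21 days — so no relation-back applies.
By effective date, earliest first: C (2015-07-23), D (2015-11-21), E (2016-02-26), A (2016-07-11), B (2016-07-29).
The subordination applies — E was senior to B — so E and B swap.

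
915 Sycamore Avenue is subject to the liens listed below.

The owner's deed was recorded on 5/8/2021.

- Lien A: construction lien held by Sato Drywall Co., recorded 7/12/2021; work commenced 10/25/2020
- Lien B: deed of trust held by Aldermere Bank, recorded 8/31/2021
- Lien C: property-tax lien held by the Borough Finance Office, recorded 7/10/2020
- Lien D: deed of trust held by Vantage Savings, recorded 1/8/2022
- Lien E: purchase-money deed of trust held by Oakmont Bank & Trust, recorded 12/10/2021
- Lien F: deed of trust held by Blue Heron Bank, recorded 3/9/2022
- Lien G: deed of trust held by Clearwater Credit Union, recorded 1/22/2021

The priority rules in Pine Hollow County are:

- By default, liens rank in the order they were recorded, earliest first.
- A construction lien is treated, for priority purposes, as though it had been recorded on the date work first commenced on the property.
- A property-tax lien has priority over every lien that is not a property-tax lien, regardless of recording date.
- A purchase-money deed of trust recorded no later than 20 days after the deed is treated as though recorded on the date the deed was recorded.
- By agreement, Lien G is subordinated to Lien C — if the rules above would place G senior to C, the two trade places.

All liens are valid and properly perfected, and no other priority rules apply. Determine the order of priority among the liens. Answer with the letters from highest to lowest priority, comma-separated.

Effective dates: A relates back to 10/25/2020 (work commenced); E missed the 20-day window (216 days after the deed), so its recording date stands.
As a property-tax lien, C is senior to every other lien.
Ordering the rest by effective date: A (10/25/2020), G (1/22/2021), B (8/31/2021), E (12/10/2021), D (1/8/2022), F (3/9/2022).
G already ranks below C; the subordination has no effect.

C, A, G, B, E, D, F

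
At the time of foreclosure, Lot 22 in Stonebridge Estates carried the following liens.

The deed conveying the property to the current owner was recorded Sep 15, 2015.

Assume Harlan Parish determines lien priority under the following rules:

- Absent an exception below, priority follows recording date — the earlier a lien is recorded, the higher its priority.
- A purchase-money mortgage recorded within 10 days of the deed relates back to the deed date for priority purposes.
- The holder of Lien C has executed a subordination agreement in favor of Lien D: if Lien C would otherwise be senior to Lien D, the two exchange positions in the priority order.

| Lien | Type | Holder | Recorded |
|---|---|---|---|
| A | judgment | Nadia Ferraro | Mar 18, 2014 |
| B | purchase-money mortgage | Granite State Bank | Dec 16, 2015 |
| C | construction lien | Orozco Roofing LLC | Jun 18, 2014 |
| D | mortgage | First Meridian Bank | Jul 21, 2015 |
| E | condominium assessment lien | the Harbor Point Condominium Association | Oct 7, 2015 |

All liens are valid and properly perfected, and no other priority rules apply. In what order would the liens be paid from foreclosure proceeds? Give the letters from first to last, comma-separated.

A, D, C, E, B

Effective dates: B was recorded 92 days after the deed — beyond 10 days — so no relation-back applies.
Ordering by effective date: A (Mar 18, 2014), C (Jun 18, 2014), D (Jul 21, 2015), E (Oct 7, 2015), B (Dec 16, 2015).
C is senior to D before the subordination, so the two trade places.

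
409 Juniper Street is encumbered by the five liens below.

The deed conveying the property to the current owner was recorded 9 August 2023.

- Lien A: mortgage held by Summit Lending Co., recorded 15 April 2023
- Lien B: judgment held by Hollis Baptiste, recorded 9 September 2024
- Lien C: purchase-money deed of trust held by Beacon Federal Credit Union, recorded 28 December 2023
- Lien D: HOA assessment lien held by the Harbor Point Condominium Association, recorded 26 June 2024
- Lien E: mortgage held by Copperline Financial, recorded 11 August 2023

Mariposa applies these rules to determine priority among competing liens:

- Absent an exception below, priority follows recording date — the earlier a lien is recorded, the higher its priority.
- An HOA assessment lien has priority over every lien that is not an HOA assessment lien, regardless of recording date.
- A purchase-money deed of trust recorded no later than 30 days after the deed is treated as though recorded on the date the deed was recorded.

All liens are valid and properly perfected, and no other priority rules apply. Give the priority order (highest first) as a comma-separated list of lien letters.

D, A, E, C, B

Adjusting effective dates: C missed the 30-day window (141 days after the deed), so its recording date stands.
D, as an HOA assessment lien, has superpriority and ranks first.
Remaining liens by effective date: A (15 April 2023), E (11 August 2023), C (28 December 2023), B (9 September 2024).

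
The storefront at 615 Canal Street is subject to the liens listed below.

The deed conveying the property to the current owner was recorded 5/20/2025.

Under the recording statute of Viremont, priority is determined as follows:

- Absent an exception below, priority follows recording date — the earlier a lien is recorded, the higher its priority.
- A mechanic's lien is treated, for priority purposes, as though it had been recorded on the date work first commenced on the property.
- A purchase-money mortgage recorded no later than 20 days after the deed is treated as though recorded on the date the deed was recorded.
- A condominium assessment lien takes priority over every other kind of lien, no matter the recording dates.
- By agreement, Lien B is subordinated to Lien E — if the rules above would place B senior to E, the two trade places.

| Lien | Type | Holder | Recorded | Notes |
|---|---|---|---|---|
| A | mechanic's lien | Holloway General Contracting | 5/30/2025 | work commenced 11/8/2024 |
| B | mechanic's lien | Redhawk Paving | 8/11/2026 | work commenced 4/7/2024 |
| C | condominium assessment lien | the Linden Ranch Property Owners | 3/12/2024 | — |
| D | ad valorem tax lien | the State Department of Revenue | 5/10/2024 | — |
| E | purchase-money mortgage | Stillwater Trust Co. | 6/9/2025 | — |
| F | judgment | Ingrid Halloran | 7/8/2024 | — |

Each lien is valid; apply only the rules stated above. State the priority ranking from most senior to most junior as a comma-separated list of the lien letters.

C, E, D, F, A, B

Effective dates after the stated exceptions: A is treated as recorded 11/8/2024, the work-commencement date; B's effective date is 4/7/2024, when work began; E relates back to the deed date 5/20/2025.
As a condominium assessment lien, C is senior to every other lien.
Remaining liens by effective date: B (4/7/2024), D (5/10/2024), F (7/8/2024), A (11/8/2024), E (5/20/2025).
The subordination applies — B was senior to E — so B and E swap.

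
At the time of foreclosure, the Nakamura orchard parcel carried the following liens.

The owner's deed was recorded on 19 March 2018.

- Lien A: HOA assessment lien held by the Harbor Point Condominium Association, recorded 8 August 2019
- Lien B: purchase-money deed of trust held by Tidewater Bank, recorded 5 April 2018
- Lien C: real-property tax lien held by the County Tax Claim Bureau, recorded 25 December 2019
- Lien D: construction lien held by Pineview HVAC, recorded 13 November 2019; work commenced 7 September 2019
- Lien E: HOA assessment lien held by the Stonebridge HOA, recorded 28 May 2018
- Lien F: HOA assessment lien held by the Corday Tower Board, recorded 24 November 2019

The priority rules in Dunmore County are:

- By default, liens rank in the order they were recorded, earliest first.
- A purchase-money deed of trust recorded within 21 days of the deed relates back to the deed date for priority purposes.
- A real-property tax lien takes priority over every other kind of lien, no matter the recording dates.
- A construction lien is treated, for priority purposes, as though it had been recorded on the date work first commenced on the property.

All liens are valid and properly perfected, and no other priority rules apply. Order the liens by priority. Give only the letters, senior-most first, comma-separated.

C, B, E, A, D, F

Effective dates: B relates back to the deed date 19 March 2018; D is treated as recorded 7 September 2019, the work-commencement date.
C is a real-property tax lien, so it outranks all other liens regardless of date.
Ordering the rest by effective date: B (19 March 2018), E (28 May 2018), A (8 August 2019), D (7 September 2019), F (24 November 2019).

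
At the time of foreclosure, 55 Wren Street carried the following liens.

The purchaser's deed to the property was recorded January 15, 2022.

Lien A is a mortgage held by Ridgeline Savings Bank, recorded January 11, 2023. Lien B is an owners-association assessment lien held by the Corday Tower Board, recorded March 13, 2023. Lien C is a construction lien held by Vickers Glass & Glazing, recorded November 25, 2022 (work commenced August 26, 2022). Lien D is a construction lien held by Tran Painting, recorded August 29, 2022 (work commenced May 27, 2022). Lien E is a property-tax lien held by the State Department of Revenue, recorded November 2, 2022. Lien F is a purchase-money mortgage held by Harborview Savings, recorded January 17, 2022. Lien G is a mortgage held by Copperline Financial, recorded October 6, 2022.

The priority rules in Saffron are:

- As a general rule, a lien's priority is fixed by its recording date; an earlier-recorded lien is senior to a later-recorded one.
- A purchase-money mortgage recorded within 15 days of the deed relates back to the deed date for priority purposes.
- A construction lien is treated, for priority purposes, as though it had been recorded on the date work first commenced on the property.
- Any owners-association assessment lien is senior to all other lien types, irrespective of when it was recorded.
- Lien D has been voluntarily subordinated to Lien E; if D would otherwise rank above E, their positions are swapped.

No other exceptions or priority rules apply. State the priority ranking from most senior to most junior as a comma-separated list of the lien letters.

B, F, E, C, G, D, A

First, effective dates: C's effective date is August 26, 2022, when work began; D relates back to May 27, 2022 (work commenced); F was recorded within the 15-day window, so its effective date is the deed date January 15, 2022.
B, as an owners-association assessment lien, has superpriority and ranks first.
The other liens, earliest effective date first: F (January 15, 2022), D (May 27, 2022), C (August 26, 2022), G (October 6, 2022), E (November 2, 2022), A (January 11, 2023).
D would otherwise be senior to E, so under the subordination agreement D and E exchange positions.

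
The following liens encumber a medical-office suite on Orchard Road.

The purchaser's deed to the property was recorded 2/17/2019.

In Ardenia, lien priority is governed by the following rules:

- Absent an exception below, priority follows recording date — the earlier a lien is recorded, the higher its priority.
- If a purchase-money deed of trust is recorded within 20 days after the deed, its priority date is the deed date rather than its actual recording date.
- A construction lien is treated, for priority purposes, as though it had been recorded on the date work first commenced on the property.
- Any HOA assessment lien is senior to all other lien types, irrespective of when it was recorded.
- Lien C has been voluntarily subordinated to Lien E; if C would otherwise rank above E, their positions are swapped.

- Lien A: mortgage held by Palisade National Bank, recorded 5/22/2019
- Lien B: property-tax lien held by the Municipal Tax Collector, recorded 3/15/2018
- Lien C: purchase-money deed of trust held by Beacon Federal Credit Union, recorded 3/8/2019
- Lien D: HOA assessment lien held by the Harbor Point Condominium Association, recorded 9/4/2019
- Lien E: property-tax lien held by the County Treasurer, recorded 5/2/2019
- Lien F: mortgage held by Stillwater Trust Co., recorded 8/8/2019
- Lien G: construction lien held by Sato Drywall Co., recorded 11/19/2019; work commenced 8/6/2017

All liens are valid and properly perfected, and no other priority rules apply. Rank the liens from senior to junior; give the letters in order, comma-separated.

Effective dates after the stated exceptions: C relates back to the deed date 2/17/2019; G's effective date is 8/6/2017, when work began.
D is an HOA assessment lien, so it outranks all other liens regardless of date.
Among the remaining liens, by effective date: G (8/6/2017), B (3/15/2018), C (2/17/2019), E (5/2/2019), A (5/22/2019), F (8/8/2019).
Because C would otherwise rank above E, the subordination swaps them.

D, G, B, E, C, A, F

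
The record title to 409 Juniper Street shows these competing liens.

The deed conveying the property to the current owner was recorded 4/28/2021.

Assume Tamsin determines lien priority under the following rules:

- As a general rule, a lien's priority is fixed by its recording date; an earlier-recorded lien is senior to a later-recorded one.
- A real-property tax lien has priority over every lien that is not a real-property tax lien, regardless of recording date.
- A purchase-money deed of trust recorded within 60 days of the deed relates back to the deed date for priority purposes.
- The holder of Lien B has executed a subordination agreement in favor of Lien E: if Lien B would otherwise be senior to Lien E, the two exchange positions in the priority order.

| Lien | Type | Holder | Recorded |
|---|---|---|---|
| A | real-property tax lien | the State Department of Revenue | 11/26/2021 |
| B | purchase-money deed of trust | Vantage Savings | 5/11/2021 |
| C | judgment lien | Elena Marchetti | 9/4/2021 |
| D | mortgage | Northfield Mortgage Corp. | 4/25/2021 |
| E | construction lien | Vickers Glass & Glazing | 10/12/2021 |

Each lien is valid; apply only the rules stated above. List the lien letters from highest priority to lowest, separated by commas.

First, effective dates: B was recorded within the 60-day window, so its effective date is the deed date 4/28/2021.
A is a real-property tax lien and takes priority over every other lien.
Among the remaining liens, by effective date: D (4/25/2021), B (4/28/2021), C (9/4/2021), E (10/12/2021).
B is senior to E before the subordination, so the two trade places.

A, D, E, C, B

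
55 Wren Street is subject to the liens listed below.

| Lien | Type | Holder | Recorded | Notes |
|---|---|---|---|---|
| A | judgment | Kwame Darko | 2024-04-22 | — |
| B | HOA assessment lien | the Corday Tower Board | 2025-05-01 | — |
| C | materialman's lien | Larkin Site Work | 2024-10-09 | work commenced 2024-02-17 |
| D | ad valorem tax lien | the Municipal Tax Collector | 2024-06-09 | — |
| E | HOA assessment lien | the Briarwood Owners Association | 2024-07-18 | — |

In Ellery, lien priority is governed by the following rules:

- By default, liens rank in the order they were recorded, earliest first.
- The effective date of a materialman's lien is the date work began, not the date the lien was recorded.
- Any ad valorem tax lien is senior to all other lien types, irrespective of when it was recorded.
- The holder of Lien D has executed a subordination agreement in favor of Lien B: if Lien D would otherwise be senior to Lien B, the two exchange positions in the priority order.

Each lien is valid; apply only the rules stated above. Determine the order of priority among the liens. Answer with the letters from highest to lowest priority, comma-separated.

Effective dates: C is treated as recorded 2024-02-17, the work-commencement date.
D is an ad valorem tax lien, so it outranks all other liens regardless of date.
The other liens, earliest effective date first: C (2024-02-17), A (2024-04-22), E (2024-07-18), B (2025-05-01).
The subordination applies — D was senior to B — so D and B swap.

B, C, A, E, D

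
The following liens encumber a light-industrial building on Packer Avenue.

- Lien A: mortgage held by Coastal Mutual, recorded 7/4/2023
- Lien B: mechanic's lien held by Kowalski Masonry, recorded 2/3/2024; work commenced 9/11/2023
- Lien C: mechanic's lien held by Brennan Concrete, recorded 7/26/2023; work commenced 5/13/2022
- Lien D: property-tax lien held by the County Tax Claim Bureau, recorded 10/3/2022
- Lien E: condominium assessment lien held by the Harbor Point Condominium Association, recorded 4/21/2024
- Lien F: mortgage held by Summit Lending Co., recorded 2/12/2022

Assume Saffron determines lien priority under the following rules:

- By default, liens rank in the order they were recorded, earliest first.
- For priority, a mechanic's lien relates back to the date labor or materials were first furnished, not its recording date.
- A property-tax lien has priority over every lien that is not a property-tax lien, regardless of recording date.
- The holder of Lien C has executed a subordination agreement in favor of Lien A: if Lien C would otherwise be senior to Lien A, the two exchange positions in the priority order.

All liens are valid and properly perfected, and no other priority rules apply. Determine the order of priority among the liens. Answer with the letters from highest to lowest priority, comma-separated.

Effective dates: B is treated as recorded 9/11/2023, the work-commencement date; C relates back to 5/13/2022 (work commenced).
D, as a property-tax lien, has superpriority and ranks first.
Ordering the rest by effective date: F (2/12/2022), C (5/13/2022), A (7/4/2023), B (9/11/2023), E (4/21/2024).
C would otherwise be senior to A, so under the subordination agreement C and A exchange positions.

D, F, A, C, B, E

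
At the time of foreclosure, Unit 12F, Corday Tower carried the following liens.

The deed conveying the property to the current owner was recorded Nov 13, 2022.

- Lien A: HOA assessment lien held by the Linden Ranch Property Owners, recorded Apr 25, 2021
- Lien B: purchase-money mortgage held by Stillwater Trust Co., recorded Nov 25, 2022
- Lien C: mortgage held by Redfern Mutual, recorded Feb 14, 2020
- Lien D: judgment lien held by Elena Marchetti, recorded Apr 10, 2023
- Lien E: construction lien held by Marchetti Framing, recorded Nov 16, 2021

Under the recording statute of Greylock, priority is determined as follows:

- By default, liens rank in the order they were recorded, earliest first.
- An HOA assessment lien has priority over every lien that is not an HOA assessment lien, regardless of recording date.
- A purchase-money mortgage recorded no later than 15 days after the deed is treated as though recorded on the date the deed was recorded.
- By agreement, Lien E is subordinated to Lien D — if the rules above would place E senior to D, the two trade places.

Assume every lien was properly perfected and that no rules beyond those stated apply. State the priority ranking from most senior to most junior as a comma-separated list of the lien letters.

Effective dates after the stated exceptions: B relates back to the deed date Nov 13, 2022.
A, as an HOA assessment lien, has superpriority and ranks first.
The other liens, earliest effective date first: C (Feb 14, 2020), E (Nov 16, 2021), B (Nov 13, 2022), D (Apr 10, 2023).
E is senior to D before the subordination, so the two trade places.

A, C, D, B, E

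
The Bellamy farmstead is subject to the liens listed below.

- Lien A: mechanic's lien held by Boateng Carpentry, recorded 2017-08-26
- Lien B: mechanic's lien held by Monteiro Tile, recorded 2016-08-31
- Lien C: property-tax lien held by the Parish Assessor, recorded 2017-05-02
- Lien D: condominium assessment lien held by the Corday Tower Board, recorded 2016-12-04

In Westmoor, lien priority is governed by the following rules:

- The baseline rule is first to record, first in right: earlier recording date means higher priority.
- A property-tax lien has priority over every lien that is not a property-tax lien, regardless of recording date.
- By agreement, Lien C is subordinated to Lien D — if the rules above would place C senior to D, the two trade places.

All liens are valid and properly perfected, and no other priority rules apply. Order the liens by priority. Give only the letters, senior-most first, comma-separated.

C is a property-tax lien, so it outranks all other liens regardless of date.
Ordering the rest by effective date: B (2016-08-31), D (2016-12-04), A (2017-08-26).
Because C would otherwise rank above D, the subordination swaps them.

D, B, C, A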